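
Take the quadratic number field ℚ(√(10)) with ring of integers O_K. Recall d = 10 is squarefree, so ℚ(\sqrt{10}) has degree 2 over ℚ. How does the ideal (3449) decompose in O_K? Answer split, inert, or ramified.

splits completely

Since 10 ≢ 1 mod 4, the ring of integers is ℤ[√10] with discriminant 4·10 = 40.
3449 ∤ 40, so 3449 is unramified.
Euler's criterion: 10^1724 mod 3449 = 1. Thus (10|3449) = 1.
(10/3449) = 1, so 3449 splits.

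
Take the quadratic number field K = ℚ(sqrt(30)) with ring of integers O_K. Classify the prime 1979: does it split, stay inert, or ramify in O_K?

30 mod 4 = 2, hence disc K = 4·30 = 120 and O_K = ℤ[√30].
1979 ∤ 120, so 1979 is unramified.
Legendre symbol by Euler's criterion: (30/1979) ≡ 30^989 ≡ 1978 (mod 1979), i.e. (30/1979) = -1.
(30/1979) = -1, so 1979 is inert.

p is inert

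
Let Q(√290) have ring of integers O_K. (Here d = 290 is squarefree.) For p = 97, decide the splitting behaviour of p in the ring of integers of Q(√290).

290 mod 4 = 2, hence disc K = 4·290 = 1160 and O_K = ℤ[√290].
97 ∤ 1160, so 97 is unramified.
Compute (290/97) via Euler: 96^((97-1)/2) mod 97 = 1, so (290/97) = 1.
Legendre symbol 1 ⇒ 97 is split.

split — (97) = 𝔭₁𝔭₂ with 𝔭₁ ≠ 𝔭₂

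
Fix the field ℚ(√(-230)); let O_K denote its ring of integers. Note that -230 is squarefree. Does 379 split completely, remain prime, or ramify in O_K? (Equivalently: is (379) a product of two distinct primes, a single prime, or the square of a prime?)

p splits

-230 mod 4 = 2, hence disc K = 4·(-230) = -920 and O_K = ℤ[√-230].
disc(K) = -920 is not divisible by 379; 379 is unramified.
(-230/379) = 149^189 mod 379 = 1, giving Legendre symbol 1.
d is a quadratic residue mod p, hence 379 splits in O_K.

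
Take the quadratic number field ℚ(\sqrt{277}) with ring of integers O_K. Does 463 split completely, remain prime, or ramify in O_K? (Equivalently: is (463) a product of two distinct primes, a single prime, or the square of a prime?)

Since 277 ≡ 1 mod 4, the ring of integers is ℤ[(1+√277)/2] with discriminant 277.
463 ∤ 277, so 463 is unramified.
(277/463) = 277^231 mod 463 = 1, giving Legendre symbol 1.
Legendre symbol 1 ⇒ 463 is split.

split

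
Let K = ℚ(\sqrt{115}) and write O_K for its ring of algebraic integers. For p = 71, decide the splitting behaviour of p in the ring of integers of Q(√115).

remains prime (inert)

115 mod 4 = 3, hence disc K = 4·115 = 460 and O_K = ℤ[√115].
Since gcd(71, 460) = 1 the prime 71 does not ramify.
Compute (115/71) via Euler: 44^((71-1)/2) mod 71 = 70, so (115/71) = -1.
d is a non-residue mod p, hence 71 remains inert in O_K.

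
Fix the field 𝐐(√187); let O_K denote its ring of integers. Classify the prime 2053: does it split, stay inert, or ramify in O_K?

remains prime (inert)

Since 187 ≢ 1 mod 4, the ring of integers is ℤ[√187] with discriminant 4·187 = 748.
disc(K) = 748 is not divisible by 2053; 2053 is unramified.
(187/2053) = 187^1026 mod 2053 = 2052, giving Legendre symbol -1.
d is a non-residue mod p, hence 2053 remains inert in O_K.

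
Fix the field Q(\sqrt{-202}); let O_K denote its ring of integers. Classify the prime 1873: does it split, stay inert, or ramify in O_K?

1873 remains inert

d = -202 ≡ 2 (mod 4), so O_K = ℤ[√-202] and disc(K) = 4d = -808.
1873 ∤ -808, so 1873 is unramified.
Compute (-202/1873) via Euler: 1671^((1873-1)/2) mod 1873 = 1872, so (-202/1873) = -1.
Legendre symbol -1 ⇒ 1873 is inert.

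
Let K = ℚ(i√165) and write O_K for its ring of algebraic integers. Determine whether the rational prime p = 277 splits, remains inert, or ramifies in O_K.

Since -165 ≢ 1 mod 4, the ring of integers is ℤ[√-165] with discriminant 4·(-165) = -660.
disc(K) = -660 is not divisible by 277; 277 is unramified.
(-165/277) = 112^138 mod 277 = 1, giving Legendre symbol 1.
Legendre symbol 1 ⇒ 277 is split.

split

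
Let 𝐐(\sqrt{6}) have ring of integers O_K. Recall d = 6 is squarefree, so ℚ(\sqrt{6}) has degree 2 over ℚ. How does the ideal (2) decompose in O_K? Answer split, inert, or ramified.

2 is ramified

d = 6 ≡ 2 (mod 4), so O_K = ℤ[√6] and disc(K) = 4d = 24.
disc(K) = 24 = 2·12, so p = 2 is ramified.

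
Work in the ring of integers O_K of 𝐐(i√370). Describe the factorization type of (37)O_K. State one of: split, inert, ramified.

-370 mod 4 = 2, hence disc K = 4·(-370) = -1480 and O_K = ℤ[√-370].
disc(K) = -1480 = 37·(-40), so p = 37 is ramified.

p ramifies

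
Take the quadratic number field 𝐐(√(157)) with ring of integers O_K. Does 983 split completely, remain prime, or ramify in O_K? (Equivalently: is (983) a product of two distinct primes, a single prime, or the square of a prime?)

Since 157 ≡ 1 mod 4, the ring of integers is ℤ[(1+√157)/2] with discriminant 157.
Since gcd(983, 157) = 1 the prime 983 does not ramify.
Euler's criterion: 157^491 mod 983 = 982. Thus (157|983) = -1.
(157/983) = -1, so 983 is inert.

983 remains inert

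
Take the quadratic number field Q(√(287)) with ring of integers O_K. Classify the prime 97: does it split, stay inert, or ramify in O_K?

split

287 mod 4 = 3, hence disc K = 4·287 = 1148 and O_K = ℤ[√287].
Since gcd(97, 1148) = 1 the prime 97 does not ramify.
(287/97) = 93^48 mod 97 = 1, giving Legendre symbol 1.
d is a quadratic residue mod p, hence 97 splits in O_K.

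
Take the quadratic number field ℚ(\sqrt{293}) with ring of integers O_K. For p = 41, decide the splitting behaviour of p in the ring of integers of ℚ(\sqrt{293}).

293 mod 4 = 1, hence disc K = 293 and O_K = ℤ[(1+√293)/2].
Since gcd(41, 293) = 1 the prime 41 does not ramify.
Compute (293/41) via Euler: 6^((41-1)/2) mod 41 = 40, so (293/41) = -1.
(293/41) = -1, so 41 is inert.

inert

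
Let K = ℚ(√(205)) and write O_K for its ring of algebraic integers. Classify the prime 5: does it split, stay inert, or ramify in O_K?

Since 205 ≡ 1 mod 4, the ring of integers is ℤ[(1+√205)/2] with discriminant 205.
5 divides disc(K) = 205, so 5 ramifies.

5 is ramified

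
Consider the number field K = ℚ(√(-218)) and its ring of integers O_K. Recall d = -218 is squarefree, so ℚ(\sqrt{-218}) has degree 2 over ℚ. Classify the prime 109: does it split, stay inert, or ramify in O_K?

Since -218 ≢ 1 mod 4, the ring of integers is ℤ[√-218] with discriminant 4·(-218) = -872.
disc(K) = -872 = 109·(-8), so p = 109 is ramified.

p ramifies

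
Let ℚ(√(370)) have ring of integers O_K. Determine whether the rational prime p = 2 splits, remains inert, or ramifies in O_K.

Since 370 ≢ 1 mod 4, the ring of integers is ℤ[√370] with discriminant 4·370 = 1480.
Ramification test: 2 | 1480. The prime 2 ramifies in K.

2 is ramified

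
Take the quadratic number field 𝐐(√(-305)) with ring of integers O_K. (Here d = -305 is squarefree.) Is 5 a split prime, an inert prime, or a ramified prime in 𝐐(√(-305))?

ramified — (5) = 𝔭²

d = -305 ≡ 3 (mod 4), so O_K = ℤ[√-305] and disc(K) = 4d = -1220.
5 divides disc(K) = -1220, so 5 ramifies.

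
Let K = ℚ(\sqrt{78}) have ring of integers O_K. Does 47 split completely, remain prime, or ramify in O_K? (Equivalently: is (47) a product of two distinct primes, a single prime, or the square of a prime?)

d = 78 ≡ 2 (mod 4), so O_K = ℤ[√78] and disc(K) = 4d = 312.
disc(K) = 312 is not divisible by 47; 47 is unramified.
Euler's criterion: 78^23 mod 47 = 46. Thus (78|47) = -1.
d is a non-residue mod p, hence 47 remains inert in O_K.

inert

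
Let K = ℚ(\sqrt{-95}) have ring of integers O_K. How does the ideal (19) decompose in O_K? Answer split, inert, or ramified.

d = -95 ≡ 1 (mod 4), so O_K = ℤ[(1+√-95)/2] and disc(K) = d = -95.
Ramification test: 19 | -95. The prime 19 ramifies in K.

ramified — (19) = 𝔭²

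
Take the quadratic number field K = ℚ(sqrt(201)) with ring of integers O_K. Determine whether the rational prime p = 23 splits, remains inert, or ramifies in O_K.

p is inert

Since 201 ≡ 1 mod 4, the ring of integers is ℤ[(1+√201)/2] with discriminant 201.
23 ∤ 201, so 23 is unramified.
Euler's criterion: 201^11 mod 23 = 22. Thus (201|23) = -1.
d is a non-residue mod p, hence 23 remains inert in O_K.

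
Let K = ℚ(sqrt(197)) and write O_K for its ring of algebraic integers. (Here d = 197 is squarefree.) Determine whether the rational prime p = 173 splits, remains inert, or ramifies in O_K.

splits completely

197 mod 4 = 1, hence disc K = 197 and O_K = ℤ[(1+√197)/2].
disc(K) = 197 is not divisible by 173; 173 is unramified.
(197/173) = 24^86 mod 173 = 1, giving Legendre symbol 1.
Legendre symbol 1 ⇒ 173 is split.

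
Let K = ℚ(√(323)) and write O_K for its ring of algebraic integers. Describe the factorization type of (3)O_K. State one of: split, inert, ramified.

3 remains inert

d = 323 ≡ 3 (mod 4), so O_K = ℤ[√323] and disc(K) = 4d = 1292.
3 ∤ 1292, so 3 is unramified.
Compute (323/3) via Euler: 2^((3-1)/2) mod 3 = 2, so (323/3) = -1.
Legendre symbol -1 ⇒ 3 is inert.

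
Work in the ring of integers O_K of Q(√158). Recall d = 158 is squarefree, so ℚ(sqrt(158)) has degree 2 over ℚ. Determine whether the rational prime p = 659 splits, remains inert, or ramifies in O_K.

158 mod 4 = 2, hence disc K = 4·158 = 632 and O_K = ℤ[√158].
disc(K) = 632 is not divisible by 659; 659 is unramified.
(158/659) = 158^329 mod 659 = 658, giving Legendre symbol -1.
d is a non-residue mod p, hence 659 remains inert in O_K.

remains prime (inert)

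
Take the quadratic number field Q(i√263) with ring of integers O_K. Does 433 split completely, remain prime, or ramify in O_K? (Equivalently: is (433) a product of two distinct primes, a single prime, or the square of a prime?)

inert — (433) stays prime in O_K

d = -263 ≡ 1 (mod 4), so O_K = ℤ[(1+√-263)/2] and disc(K) = d = -263.
Since gcd(433, -263) = 1 the prime 433 does not ramify.
(-263/433) = 170^216 mod 433 = 432, giving Legendre symbol -1.
Legendre symbol -1 ⇒ 433 is inert.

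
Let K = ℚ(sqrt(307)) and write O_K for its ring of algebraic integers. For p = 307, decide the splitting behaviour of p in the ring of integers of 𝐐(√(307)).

d = 307 ≡ 3 (mod 4), so O_K = ℤ[√307] and disc(K) = 4d = 1228.
Ramification test: 307 | 1228. The prime 307 ramifies in K.

p ramifies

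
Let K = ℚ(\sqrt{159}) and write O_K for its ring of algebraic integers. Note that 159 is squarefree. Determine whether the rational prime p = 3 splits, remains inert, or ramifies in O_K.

159 mod 4 = 3, hence disc K = 4·159 = 636 and O_K = ℤ[√159].
3 divides disc(K) = 636, so 3 ramifies.

3 is ramified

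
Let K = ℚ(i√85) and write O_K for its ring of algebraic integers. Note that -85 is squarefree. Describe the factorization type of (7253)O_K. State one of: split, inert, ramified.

Since -85 ≢ 1 mod 4, the ring of integers is ℤ[√-85] with discriminant 4·(-85) = -340.
disc(K) = -340 is not divisible by 7253; 7253 is unramified.
Compute (-85/7253) via Euler: 7168^((7253-1)/2) mod 7253 = 1, so (-85/7253) = 1.
Legendre symbol 1 ⇒ 7253 is split.

p splits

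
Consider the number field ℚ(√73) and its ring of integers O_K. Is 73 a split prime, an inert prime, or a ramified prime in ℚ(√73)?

d = 73 ≡ 1 (mod 4), so O_K = ℤ[(1+√73)/2] and disc(K) = d = 73.
Ramification test: 73 | 73. The prime 73 ramifies in K.

p ramifies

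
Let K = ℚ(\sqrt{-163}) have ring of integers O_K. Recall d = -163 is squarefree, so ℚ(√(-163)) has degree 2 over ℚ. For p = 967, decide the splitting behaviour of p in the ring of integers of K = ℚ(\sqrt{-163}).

split

-163 mod 4 = 1, hence disc K = -163 and O_K = ℤ[(1+√-163)/2].
Since gcd(967, -163) = 1 the prime 967 does not ramify.
Euler's criterion: (-163)^483 mod 967 = 1. Thus (-163|967) = 1.
(-163/967) = 1, so 967 splits.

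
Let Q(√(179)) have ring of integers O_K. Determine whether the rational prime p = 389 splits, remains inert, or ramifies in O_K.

splits completely

179 mod 4 = 3, hence disc K = 4·179 = 716 and O_K = ℤ[√179].
389 ∤ 716, so 389 is unramified.
Compute (179/389) via Euler: 179^((389-1)/2) mod 389 = 1, so (179/389) = 1.
Legendre symbol 1 ⇒ 389 is split.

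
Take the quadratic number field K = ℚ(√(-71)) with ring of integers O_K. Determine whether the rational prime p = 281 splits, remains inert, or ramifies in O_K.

remains prime (inert)

d = -71 ≡ 1 (mod 4), so O_K = ℤ[(1+√-71)/2] and disc(K) = d = -71.
Since gcd(281, -71) = 1 the prime 281 does not ramify.
Euler's criterion: (-71)^140 mod 281 = 280. Thus (-71|281) = -1.
(-71/281) = -1, so 281 is inert.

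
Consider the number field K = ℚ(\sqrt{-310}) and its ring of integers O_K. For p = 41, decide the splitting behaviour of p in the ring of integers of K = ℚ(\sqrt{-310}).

p splits

-310 mod 4 = 2, hence disc K = 4·(-310) = -1240 and O_K = ℤ[√-310].
41 ∤ -1240, so 41 is unramified.
Legendre symbol by Euler's criterion: (-310/41) ≡ (-310)^20 ≡ 1 (mod 41), i.e. (-310/41) = 1.
d is a quadratic residue mod p, hence 41 splits in O_K.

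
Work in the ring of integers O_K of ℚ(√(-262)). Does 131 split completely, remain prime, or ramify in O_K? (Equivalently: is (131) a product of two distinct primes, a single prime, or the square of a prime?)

-262 mod 4 = 2, hence disc K = 4·(-262) = -1048 and O_K = ℤ[√-262].
disc(K) = -1048 = 131·(-8), so p = 131 is ramified.

ramified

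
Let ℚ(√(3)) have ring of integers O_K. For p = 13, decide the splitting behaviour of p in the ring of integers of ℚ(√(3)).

splits completely

d = 3 ≡ 3 (mod 4), so O_K = ℤ[√3] and disc(K) = 4d = 12.
Since gcd(13, 12) = 1 the prime 13 does not ramify.
Compute (3/13) via Euler: 3^((13-1)/2) mod 13 = 1, so (3/13) = 1.
d is a quadratic residue mod p, hence 13 splits in O_K.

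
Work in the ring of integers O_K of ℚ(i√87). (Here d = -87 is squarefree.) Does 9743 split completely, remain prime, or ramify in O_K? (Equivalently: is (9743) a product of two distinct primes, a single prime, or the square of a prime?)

inert — (9743) stays prime in O_K

-87 mod 4 = 1, hence disc K = -87 and O_K = ℤ[(1+√-87)/2].
disc(K) = -87 is not divisible by 9743; 9743 is unramified.
Legendre symbol by Euler's criterion: (-87/9743) ≡ (-87)^4871 ≡ 9742 (mod 9743), i.e. (-87/9743) = -1.
(-87/9743) = -1, so 9743 is inert.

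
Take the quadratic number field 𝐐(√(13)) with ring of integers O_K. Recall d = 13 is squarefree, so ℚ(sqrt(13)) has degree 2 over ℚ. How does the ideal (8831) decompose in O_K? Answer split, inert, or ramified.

13 mod 4 = 1, hence disc K = 13 and O_K = ℤ[(1+√13)/2].
Since gcd(8831, 13) = 1 the prime 8831 does not ramify.
(13/8831) = 13^4415 mod 8831 = 1, giving Legendre symbol 1.
d is a quadratic residue mod p, hence 8831 splits in O_K.

p splits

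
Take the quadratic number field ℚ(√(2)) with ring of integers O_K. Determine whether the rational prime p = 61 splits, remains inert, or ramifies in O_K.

2 mod 4 = 2, hence disc K = 4·2 = 8 and O_K = ℤ[√2].
disc(K) = 8 is not divisible by 61; 61 is unramified.
(2/61) = 2^30 mod 61 = 60, giving Legendre symbol -1.
d is a non-residue mod p, hence 61 remains inert in O_K.

inert — (61) stays prime in O_K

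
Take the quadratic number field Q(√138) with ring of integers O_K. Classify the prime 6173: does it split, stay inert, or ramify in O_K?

p splits

Since 138 ≢ 1 mod 4, the ring of integers is ℤ[√138] with discriminant 4·138 = 552.
6173 ∤ 552, so 6173 is unramified.
Euler's criterion: 138^3086 mod 6173 = 1. Thus (138|6173) = 1.
Legendre symbol 1 ⇒ 6173 is split.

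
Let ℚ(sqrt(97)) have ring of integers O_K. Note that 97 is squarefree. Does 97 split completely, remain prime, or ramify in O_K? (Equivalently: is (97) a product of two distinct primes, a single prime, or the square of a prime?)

97 mod 4 = 1, hence disc K = 97 and O_K = ℤ[(1+√97)/2].
disc(K) = 97 = 97·1, so p = 97 is ramified.

97 is ramified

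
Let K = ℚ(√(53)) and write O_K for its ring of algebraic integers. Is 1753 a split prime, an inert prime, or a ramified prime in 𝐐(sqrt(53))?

splits completely

d = 53 ≡ 1 (mod 4), so O_K = ℤ[(1+√53)/2] and disc(K) = d = 53.
1753 ∤ 53, so 1753 is unramified.
Compute (53/1753) via Euler: 53^((1753-1)/2) mod 1753 = 1, so (53/1753) = 1.
d is a quadratic residue mod p, hence 1753 splits in O_K.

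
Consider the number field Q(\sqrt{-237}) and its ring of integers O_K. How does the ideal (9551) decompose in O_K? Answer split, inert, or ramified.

d = -237 ≡ 3 (mod 4), so O_K = ℤ[√-237] and disc(K) = 4d = -948.
disc(K) = -948 is not divisible by 9551; 9551 is unramified.
Euler's criterion: (-237)^4775 mod 9551 = 9550. Thus (-237|9551) = -1.
Legendre symbol -1 ⇒ 9551 is inert.

p is inert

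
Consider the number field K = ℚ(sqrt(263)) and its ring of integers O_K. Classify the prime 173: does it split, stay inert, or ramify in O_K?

263 mod 4 = 3, hence disc K = 4·263 = 1052 and O_K = ℤ[√263].
Since gcd(173, 1052) = 1 the prime 173 does not ramify.
Compute (263/173) via Euler: 90^((173-1)/2) mod 173 = 1, so (263/173) = 1.
(263/173) = 1, so 173 splits.

split — (173) = 𝔭₁𝔭₂ with 𝔭₁ ≠ 𝔭₂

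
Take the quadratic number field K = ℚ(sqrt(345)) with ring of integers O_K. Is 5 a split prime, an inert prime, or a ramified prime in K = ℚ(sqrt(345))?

d = 345 ≡ 1 (mod 4), so O_K = ℤ[(1+√345)/2] and disc(K) = d = 345.
disc(K) = 345 = 5·69, so p = 5 is ramified.

ramified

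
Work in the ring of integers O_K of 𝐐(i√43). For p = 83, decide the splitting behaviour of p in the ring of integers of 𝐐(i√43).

d = -43 ≡ 1 (mod 4), so O_K = ℤ[(1+√-43)/2] and disc(K) = d = -43.
83 ∤ -43, so 83 is unramified.
Legendre symbol by Euler's criterion: (-43/83) ≡ (-43)^41 ≡ 1 (mod 83), i.e. (-43/83) = 1.
(-43/83) = 1, so 83 splits.

splits completely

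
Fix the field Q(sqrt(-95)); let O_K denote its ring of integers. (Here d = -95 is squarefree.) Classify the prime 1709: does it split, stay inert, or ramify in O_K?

d = -95 ≡ 1 (mod 4), so O_K = ℤ[(1+√-95)/2] and disc(K) = d = -95.
1709 ∤ -95, so 1709 is unramified.
Euler's criterion: (-95)^854 mod 1709 = 1708. Thus (-95|1709) = -1.
d is a non-residue mod p, hence 1709 remains inert in O_K.

remains prime (inert)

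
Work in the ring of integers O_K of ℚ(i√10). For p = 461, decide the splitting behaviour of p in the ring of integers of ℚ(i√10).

d = -10 ≡ 2 (mod 4), so O_K = ℤ[√-10] and disc(K) = 4d = -40.
disc(K) = -40 is not divisible by 461; 461 is unramified.
Euler's criterion: (-10)^230 mod 461 = 460. Thus (-10|461) = -1.
d is a non-residue mod p, hence 461 remains inert in O_K.

461 remains inert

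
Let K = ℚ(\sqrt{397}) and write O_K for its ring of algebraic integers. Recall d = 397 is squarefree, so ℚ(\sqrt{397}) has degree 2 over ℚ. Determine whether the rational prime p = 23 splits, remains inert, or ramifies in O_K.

397 mod 4 = 1, hence disc K = 397 and O_K = ℤ[(1+√397)/2].
23 ∤ 397, so 23 is unramified.
Compute (397/23) via Euler: 6^((23-1)/2) mod 23 = 1, so (397/23) = 1.
(397/23) = 1, so 23 splits.

splits completely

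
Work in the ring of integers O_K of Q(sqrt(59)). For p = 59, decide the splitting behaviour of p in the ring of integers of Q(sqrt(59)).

Since 59 ≢ 1 mod 4, the ring of integers is ℤ[√59] with discriminant 4·59 = 236.
disc(K) = 236 = 59·4, so p = 59 is ramified.

59 is ramified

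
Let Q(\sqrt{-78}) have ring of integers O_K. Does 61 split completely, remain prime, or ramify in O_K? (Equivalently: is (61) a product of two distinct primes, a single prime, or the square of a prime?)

61 remains inert

Since -78 ≢ 1 mod 4, the ring of integers is ℤ[√-78] with discriminant 4·(-78) = -312.
disc(K) = -312 is not divisible by 61; 61 is unramified.
Euler's criterion: (-78)^30 mod 61 = 60. Thus (-78|61) = -1.
d is a non-residue mod p, hence 61 remains inert in O_K.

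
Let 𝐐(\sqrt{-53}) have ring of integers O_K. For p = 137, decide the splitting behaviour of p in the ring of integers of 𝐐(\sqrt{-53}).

-53 mod 4 = 3, hence disc K = 4·(-53) = -212 and O_K = ℤ[√-53].
disc(K) = -212 is not divisible by 137; 137 is unramified.
Legendre symbol by Euler's criterion: (-53/137) ≡ (-53)^68 ≡ 136 (mod 137), i.e. (-53/137) = -1.
(-53/137) = -1, so 137 is inert.

remains prime (inert)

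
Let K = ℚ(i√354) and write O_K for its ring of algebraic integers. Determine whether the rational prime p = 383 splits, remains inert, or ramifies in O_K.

split

-354 mod 4 = 2, hence disc K = 4·(-354) = -1416 and O_K = ℤ[√-354].
383 ∤ -1416, so 383 is unramified.
(-354/383) = 29^191 mod 383 = 1, giving Legendre symbol 1.
d is a quadratic residue mod p, hence 383 splits in O_K.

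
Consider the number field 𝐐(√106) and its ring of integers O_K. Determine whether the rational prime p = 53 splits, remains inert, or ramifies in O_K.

d = 106 ≡ 2 (mod 4), so O_K = ℤ[√106] and disc(K) = 4d = 424.
53 divides disc(K) = 424, so 53 ramifies.

53 is ramified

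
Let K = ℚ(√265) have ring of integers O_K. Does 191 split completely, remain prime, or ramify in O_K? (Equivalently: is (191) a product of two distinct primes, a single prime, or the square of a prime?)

remains prime (inert)

265 mod 4 = 1, hence disc K = 265 and O_K = ℤ[(1+√265)/2].
191 ∤ 265, so 191 is unramified.
(265/191) = 74^95 mod 191 = 190, giving Legendre symbol -1.
(265/191) = -1, so 191 is inert.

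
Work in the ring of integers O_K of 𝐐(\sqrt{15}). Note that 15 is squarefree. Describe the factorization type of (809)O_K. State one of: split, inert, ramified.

809 remains inert

d = 15 ≡ 3 (mod 4), so O_K = ℤ[√15] and disc(K) = 4d = 60.
809 ∤ 60, so 809 is unramified.
Legendre symbol by Euler's criterion: (15/809) ≡ 15^404 ≡ 808 (mod 809), i.e. (15/809) = -1.
d is a non-residue mod p, hence 809 remains inert in O_K.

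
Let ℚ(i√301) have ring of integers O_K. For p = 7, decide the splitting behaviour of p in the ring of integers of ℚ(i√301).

7 is ramified

Since -301 ≢ 1 mod 4, the ring of integers is ℤ[√-301] with discriminant 4·(-301) = -1204.
disc(K) = -1204 = 7·(-172), so p = 7 is ramified.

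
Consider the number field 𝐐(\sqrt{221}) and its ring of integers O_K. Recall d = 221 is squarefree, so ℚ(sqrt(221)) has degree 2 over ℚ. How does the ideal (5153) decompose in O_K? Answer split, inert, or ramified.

remains prime (inert)

d = 221 ≡ 1 (mod 4), so O_K = ℤ[(1+√221)/2] and disc(K) = d = 221.
Since gcd(5153, 221) = 1 the prime 5153 does not ramify.
Euler's criterion: 221^2576 mod 5153 = 5152. Thus (221|5153) = -1.
Legendre symbol -1 ⇒ 5153 is inert.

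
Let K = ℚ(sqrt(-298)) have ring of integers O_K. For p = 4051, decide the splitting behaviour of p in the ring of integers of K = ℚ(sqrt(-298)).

d = -298 ≡ 2 (mod 4), so O_K = ℤ[√-298] and disc(K) = 4d = -1192.
Since gcd(4051, -1192) = 1 the prime 4051 does not ramify.
Legendre symbol by Euler's criterion: (-298/4051) ≡ (-298)^2025 ≡ 1 (mod 4051), i.e. (-298/4051) = 1.
Legendre symbol 1 ⇒ 4051 is split.

4051 splits in O_K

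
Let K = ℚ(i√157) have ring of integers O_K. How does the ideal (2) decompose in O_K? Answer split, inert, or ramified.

p ramifies

d = -157 ≡ 3 (mod 4), so O_K = ℤ[√-157] and disc(K) = 4d = -628.
2 divides disc(K) = -628, so 2 ramifies.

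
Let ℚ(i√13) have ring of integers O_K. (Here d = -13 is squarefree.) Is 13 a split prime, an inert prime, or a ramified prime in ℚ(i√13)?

p ramifies

-13 mod 4 = 3, hence disc K = 4·(-13) = -52 and O_K = ℤ[√-13].
Ramification test: 13 | -52. The prime 13 ramifies in K.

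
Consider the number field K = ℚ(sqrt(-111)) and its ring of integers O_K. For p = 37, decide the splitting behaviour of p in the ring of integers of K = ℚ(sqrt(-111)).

d = -111 ≡ 1 (mod 4), so O_K = ℤ[(1+√-111)/2] and disc(K) = d = -111.
disc(K) = -111 = 37·(-3), so p = 37 is ramified.

ramified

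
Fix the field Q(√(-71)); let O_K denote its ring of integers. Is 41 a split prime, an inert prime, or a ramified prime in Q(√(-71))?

remains prime (inert)

Since -71 ≡ 1 mod 4, the ring of integers is ℤ[(1+√-71)/2] with discriminant -71.
Since gcd(41, -71) = 1 the prime 41 does not ramify.
Euler's criterion: (-71)^20 mod 41 = 40. Thus (-71|41) = -1.
Legendre symbol -1 ⇒ 41 is inert.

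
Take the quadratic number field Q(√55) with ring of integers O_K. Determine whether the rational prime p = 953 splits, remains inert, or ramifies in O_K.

55 mod 4 = 3, hence disc K = 4·55 = 220 and O_K = ℤ[√55].
953 ∤ 220, so 953 is unramified.
Compute (55/953) via Euler: 55^((953-1)/2) mod 953 = 1, so (55/953) = 1.
(55/953) = 1, so 953 splits.

splits completely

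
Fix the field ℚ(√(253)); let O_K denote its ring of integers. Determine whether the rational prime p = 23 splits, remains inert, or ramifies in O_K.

p ramifies

253 mod 4 = 1, hence disc K = 253 and O_K = ℤ[(1+√253)/2].
disc(K) = 253 = 23·11, so p = 23 is ramified.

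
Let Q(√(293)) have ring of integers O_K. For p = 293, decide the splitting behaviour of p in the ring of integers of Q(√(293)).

d = 293 ≡ 1 (mod 4), so O_K = ℤ[(1+√293)/2] and disc(K) = d = 293.
disc(K) = 293 = 293·1, so p = 293 is ramified.

293 is ramified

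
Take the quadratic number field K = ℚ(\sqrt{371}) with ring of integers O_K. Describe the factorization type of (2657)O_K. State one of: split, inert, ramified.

371 mod 4 = 3, hence disc K = 4·371 = 1484 and O_K = ℤ[√371].
disc(K) = 1484 is not divisible by 2657; 2657 is unramified.
Compute (371/2657) via Euler: 371^((2657-1)/2) mod 2657 = 1, so (371/2657) = 1.
d is a quadratic residue mod p, hence 2657 splits in O_K.

split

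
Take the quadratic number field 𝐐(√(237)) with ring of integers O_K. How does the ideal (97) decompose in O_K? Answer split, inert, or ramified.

split

d = 237 ≡ 1 (mod 4), so O_K = ℤ[(1+√237)/2] and disc(K) = d = 237.
97 ∤ 237, so 97 is unramified.
(237/97) = 43^48 mod 97 = 1, giving Legendre symbol 1.
d is a quadratic residue mod p, hence 97 splits in O_K.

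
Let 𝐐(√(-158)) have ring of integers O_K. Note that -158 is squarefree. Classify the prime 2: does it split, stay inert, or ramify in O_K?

ramified — (2) = 𝔭²

-158 mod 4 = 2, hence disc K = 4·(-158) = -632 and O_K = ℤ[√-158].
Ramification test: 2 | -632. The prime 2 ramifies in K.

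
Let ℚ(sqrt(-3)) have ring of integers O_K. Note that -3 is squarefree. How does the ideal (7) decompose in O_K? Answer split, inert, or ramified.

p splits

d = -3 ≡ 1 (mod 4), so O_K = ℤ[(1+√-3)/2] and disc(K) = d = -3.
disc(K) = -3 is not divisible by 7; 7 is unramified.
Compute (-3/7) via Euler: 4^((7-1)/2) mod 7 = 1, so (-3/7) = 1.
Legendre symbol 1 ⇒ 7 is split.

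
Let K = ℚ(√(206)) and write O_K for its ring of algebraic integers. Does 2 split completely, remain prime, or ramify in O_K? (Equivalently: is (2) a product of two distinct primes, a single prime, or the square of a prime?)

Since 206 ≢ 1 mod 4, the ring of integers is ℤ[√206] with discriminant 4·206 = 824.
Ramification test: 2 | 824. The prime 2 ramifies in K.

2 is ramified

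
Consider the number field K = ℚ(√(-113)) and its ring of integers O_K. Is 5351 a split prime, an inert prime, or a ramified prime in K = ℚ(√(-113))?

5351 splits in O_K

Since -113 ≢ 1 mod 4, the ring of integers is ℤ[√-113] with discriminant 4·(-113) = -452.
5351 ∤ -452, so 5351 is unramified.
(-113/5351) = 5238^2675 mod 5351 = 1, giving Legendre symbol 1.
(-113/5351) = 1, so 5351 splits.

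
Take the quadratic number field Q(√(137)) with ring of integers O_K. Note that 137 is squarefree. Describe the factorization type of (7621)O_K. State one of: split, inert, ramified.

p is inert

Since 137 ≡ 1 mod 4, the ring of integers is ℤ[(1+√137)/2] with discriminant 137.
Since gcd(7621, 137) = 1 the prime 7621 does not ramify.
Legendre symbol by Euler's criterion: (137/7621) ≡ 137^3810 ≡ 7620 (mod 7621), i.e. (137/7621) = -1.
d is a non-residue mod p, hence 7621 remains inert in O_K.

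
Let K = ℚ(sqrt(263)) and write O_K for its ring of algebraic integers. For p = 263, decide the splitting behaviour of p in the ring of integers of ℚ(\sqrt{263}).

d = 263 ≡ 3 (mod 4), so O_K = ℤ[√263] and disc(K) = 4d = 1052.
disc(K) = 1052 = 263·4, so p = 263 is ramified.

263 is ramified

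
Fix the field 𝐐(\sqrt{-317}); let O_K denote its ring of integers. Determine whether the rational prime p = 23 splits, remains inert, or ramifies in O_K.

23 remains inert

-317 mod 4 = 3, hence disc K = 4·(-317) = -1268 and O_K = ℤ[√-317].
disc(K) = -1268 is not divisible by 23; 23 is unramified.
Compute (-317/23) via Euler: 5^((23-1)/2) mod 23 = 22, so (-317/23) = -1.
Legendre symbol -1 ⇒ 23 is inert.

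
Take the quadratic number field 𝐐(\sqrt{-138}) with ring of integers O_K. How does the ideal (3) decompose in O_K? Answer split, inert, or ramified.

-138 mod 4 = 2, hence disc K = 4·(-138) = -552 and O_K = ℤ[√-138].
3 divides disc(K) = -552, so 3 ramifies.

ramifies in O_K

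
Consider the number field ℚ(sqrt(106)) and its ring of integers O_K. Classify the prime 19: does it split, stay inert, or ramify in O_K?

d = 106 ≡ 2 (mod 4), so O_K = ℤ[√106] and disc(K) = 4d = 424.
disc(K) = 424 is not divisible by 19; 19 is unramified.
Compute (106/19) via Euler: 11^((19-1)/2) mod 19 = 1, so (106/19) = 1.
(106/19) = 1, so 19 splits.

19 splits in O_K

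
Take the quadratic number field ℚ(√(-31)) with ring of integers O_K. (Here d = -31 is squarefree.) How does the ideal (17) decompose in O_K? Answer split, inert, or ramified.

remains prime (inert)

-31 mod 4 = 1, hence disc K = -31 and O_K = ℤ[(1+√-31)/2].
disc(K) = -31 is not divisible by 17; 17 is unramified.
(-31/17) = 3^8 mod 17 = 16, giving Legendre symbol -1.
Legendre symbol -1 ⇒ 17 is inert.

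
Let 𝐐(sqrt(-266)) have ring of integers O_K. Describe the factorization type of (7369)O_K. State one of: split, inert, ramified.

-266 mod 4 = 2, hence disc K = 4·(-266) = -1064 and O_K = ℤ[√-266].
disc(K) = -1064 is not divisible by 7369; 7369 is unramified.
Legendre symbol by Euler's criterion: (-266/7369) ≡ (-266)^3684 ≡ 7368 (mod 7369), i.e. (-266/7369) = -1.
d is a non-residue mod p, hence 7369 remains inert in O_K.

7369 remains inert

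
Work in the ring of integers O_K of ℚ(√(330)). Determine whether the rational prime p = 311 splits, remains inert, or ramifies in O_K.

d = 330 ≡ 2 (mod 4), so O_K = ℤ[√330] and disc(K) = 4d = 1320.
311 ∤ 1320, so 311 is unramified.
(330/311) = 19^155 mod 311 = 310, giving Legendre symbol -1.
d is a non-residue mod p, hence 311 remains inert in O_K.

p is inert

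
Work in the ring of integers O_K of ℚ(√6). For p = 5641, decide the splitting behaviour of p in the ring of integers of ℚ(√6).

Since 6 ≢ 1 mod 4, the ring of integers is ℤ[√6] with discriminant 4·6 = 24.
disc(K) = 24 is not divisible by 5641; 5641 is unramified.
Compute (6/5641) via Euler: 6^((5641-1)/2) mod 5641 = 1, so (6/5641) = 1.
Legendre symbol 1 ⇒ 5641 is split.

split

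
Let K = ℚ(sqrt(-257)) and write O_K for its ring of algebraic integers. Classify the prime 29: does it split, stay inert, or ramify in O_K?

p splits

d = -257 ≡ 3 (mod 4), so O_K = ℤ[√-257] and disc(K) = 4d = -1028.
disc(K) = -1028 is not divisible by 29; 29 is unramified.
(-257/29) = 4^14 mod 29 = 1, giving Legendre symbol 1.
(-257/29) = 1, so 29 splits.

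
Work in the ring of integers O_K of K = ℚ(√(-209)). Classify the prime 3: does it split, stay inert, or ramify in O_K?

split — (3) = 𝔭₁𝔭₂ with 𝔭₁ ≠ 𝔭₂

-209 mod 4 = 3, hence disc K = 4·(-209) = -836 and O_K = ℤ[√-209].
Since gcd(3, -836) = 1 the prime 3 does not ramify.
Compute (-209/3) via Euler: 1^((3-1)/2) mod 3 = 1, so (-209/3) = 1.
(-209/3) = 1, so 3 splits.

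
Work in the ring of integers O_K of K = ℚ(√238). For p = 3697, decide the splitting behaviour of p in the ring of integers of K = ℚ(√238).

3697 splits in O_K

Since 238 ≢ 1 mod 4, the ring of integers is ℤ[√238] with discriminant 4·238 = 952.
disc(K) = 952 is not divisible by 3697; 3697 is unramified.
(238/3697) = 238^1848 mod 3697 = 1, giving Legendre symbol 1.
d is a quadratic residue mod p, hence 3697 splits in O_K.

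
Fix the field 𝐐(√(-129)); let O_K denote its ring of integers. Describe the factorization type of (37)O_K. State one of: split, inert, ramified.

inert — (37) stays prime in O_K

d = -129 ≡ 3 (mod 4), so O_K = ℤ[√-129] and disc(K) = 4d = -516.
disc(K) = -516 is not divisible by 37; 37 is unramified.
(-129/37) = 19^18 mod 37 = 36, giving Legendre symbol -1.
Legendre symbol -1 ⇒ 37 is inert.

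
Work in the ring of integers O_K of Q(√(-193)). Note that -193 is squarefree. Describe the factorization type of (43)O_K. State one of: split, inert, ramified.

-193 mod 4 = 3, hence disc K = 4·(-193) = -772 and O_K = ℤ[√-193].
disc(K) = -772 is not divisible by 43; 43 is unramified.
Legendre symbol by Euler's criterion: (-193/43) ≡ (-193)^21 ≡ 42 (mod 43), i.e. (-193/43) = -1.
d is a non-residue mod p, hence 43 remains inert in O_K.

inert — (43) stays prime in O_K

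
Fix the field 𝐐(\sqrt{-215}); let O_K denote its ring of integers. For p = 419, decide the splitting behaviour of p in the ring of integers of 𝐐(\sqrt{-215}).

Since -215 ≡ 1 mod 4, the ring of integers is ℤ[(1+√-215)/2] with discriminant -215.
disc(K) = -215 is not divisible by 419; 419 is unramified.
Legendre symbol by Euler's criterion: (-215/419) ≡ (-215)^209 ≡ 418 (mod 419), i.e. (-215/419) = -1.
d is a non-residue mod p, hence 419 remains inert in O_K.

remains prime (inert)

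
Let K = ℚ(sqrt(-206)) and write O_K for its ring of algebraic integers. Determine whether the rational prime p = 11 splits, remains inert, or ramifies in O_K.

11 splits in O_K

Since -206 ≢ 1 mod 4, the ring of integers is ℤ[√-206] with discriminant 4·(-206) = -824.
11 ∤ -824, so 11 is unramified.
Euler's criterion: (-206)^5 mod 11 = 1. Thus (-206|11) = 1.
(-206/11) = 1, so 11 splits.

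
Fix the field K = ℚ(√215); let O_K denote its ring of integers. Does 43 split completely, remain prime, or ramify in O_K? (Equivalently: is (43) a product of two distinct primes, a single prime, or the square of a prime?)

215 mod 4 = 3, hence disc K = 4·215 = 860 and O_K = ℤ[√215].
disc(K) = 860 = 43·20, so p = 43 is ramified.

ramified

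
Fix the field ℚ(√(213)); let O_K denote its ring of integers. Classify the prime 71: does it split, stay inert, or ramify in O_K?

ramified — (71) = 𝔭²

213 mod 4 = 1, hence disc K = 213 and O_K = ℤ[(1+√213)/2].
Ramification test: 71 | 213. The prime 71 ramifies in K.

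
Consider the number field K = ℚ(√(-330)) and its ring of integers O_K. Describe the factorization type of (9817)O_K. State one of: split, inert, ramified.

Since -330 ≢ 1 mod 4, the ring of integers is ℤ[√-330] with discriminant 4·(-330) = -1320.
Since gcd(9817, -1320) = 1 the prime 9817 does not ramify.
Euler's criterion: (-330)^4908 mod 9817 = 9816. Thus (-330|9817) = -1.
d is a non-residue mod p, hence 9817 remains inert in O_K.

p is inert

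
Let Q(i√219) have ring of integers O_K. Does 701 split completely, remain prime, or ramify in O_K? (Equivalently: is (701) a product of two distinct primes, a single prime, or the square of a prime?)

p splits

d = -219 ≡ 1 (mod 4), so O_K = ℤ[(1+√-219)/2] and disc(K) = d = -219.
Since gcd(701, -219) = 1 the prime 701 does not ramify.
Euler's criterion: (-219)^350 mod 701 = 1. Thus (-219|701) = 1.
d is a quadratic residue mod p, hence 701 splits in O_K.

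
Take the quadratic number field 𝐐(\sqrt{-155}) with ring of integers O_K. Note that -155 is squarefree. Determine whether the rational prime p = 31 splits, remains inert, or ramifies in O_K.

ramifies in O_K

-155 mod 4 = 1, hence disc K = -155 and O_K = ℤ[(1+√-155)/2].
disc(K) = -155 = 31·(-5), so p = 31 is ramified.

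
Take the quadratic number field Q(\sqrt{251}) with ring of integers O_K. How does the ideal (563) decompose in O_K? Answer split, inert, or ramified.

d = 251 ≡ 3 (mod 4), so O_K = ℤ[√251] and disc(K) = 4d = 1004.
disc(K) = 1004 is not divisible by 563; 563 is unramified.
Compute (251/563) via Euler: 251^((563-1)/2) mod 563 = 1, so (251/563) = 1.
d is a quadratic residue mod p, hence 563 splits in O_K.

split — (563) = 𝔭₁𝔭₂ with 𝔭₁ ≠ 𝔭₂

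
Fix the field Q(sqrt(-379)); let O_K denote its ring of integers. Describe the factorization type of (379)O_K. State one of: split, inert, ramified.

d = -379 ≡ 1 (mod 4), so O_K = ℤ[(1+√-379)/2] and disc(K) = d = -379.
disc(K) = -379 = 379·(-1), so p = 379 is ramified.

ramifies in O_K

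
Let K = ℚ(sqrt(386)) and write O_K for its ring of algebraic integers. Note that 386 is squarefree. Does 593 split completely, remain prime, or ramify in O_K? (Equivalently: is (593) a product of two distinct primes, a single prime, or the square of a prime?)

d = 386 ≡ 2 (mod 4), so O_K = ℤ[√386] and disc(K) = 4d = 1544.
Since gcd(593, 1544) = 1 the prime 593 does not ramify.
Euler's criterion: 386^296 mod 593 = 1. Thus (386|593) = 1.
(386/593) = 1, so 593 splits.

593 splits in O_K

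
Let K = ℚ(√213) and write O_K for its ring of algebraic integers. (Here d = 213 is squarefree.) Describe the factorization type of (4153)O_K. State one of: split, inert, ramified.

d = 213 ≡ 1 (mod 4), so O_K = ℤ[(1+√213)/2] and disc(K) = d = 213.
4153 ∤ 213, so 4153 is unramified.
(213/4153) = 213^2076 mod 4153 = 4152, giving Legendre symbol -1.
Legendre symbol -1 ⇒ 4153 is inert.

inert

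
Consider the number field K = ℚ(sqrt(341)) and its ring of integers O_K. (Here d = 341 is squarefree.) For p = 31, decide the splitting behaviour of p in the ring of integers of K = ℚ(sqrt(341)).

Since 341 ≡ 1 mod 4, the ring of integers is ℤ[(1+√341)/2] with discriminant 341.
disc(K) = 341 = 31·11, so p = 31 is ramified.

31 is ramified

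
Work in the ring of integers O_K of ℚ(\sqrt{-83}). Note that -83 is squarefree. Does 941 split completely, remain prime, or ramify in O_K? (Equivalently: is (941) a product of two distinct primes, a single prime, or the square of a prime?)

-83 mod 4 = 1, hence disc K = -83 and O_K = ℤ[(1+√-83)/2].
disc(K) = -83 is not divisible by 941; 941 is unramified.
(-83/941) = 858^470 mod 941 = 1, giving Legendre symbol 1.
d is a quadratic residue mod p, hence 941 splits in O_K.

p splits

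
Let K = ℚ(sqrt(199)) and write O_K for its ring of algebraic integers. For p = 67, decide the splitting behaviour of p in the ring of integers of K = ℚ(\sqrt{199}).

67 splits in O_K

199 mod 4 = 3, hence disc K = 4·199 = 796 and O_K = ℤ[√199].
disc(K) = 796 is not divisible by 67; 67 is unramified.
Euler's criterion: 199^33 mod 67 = 1. Thus (199|67) = 1.
Legendre symbol 1 ⇒ 67 is split.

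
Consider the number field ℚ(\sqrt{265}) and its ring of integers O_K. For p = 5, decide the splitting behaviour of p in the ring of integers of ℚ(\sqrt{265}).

Since 265 ≡ 1 mod 4, the ring of integers is ℤ[(1+√265)/2] with discriminant 265.
disc(K) = 265 = 5·53, so p = 5 is ramified.

ramifies in O_K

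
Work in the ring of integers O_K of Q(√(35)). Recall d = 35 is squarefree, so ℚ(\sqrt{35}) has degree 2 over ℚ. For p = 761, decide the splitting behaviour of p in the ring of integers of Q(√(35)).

p is inert

d = 35 ≡ 3 (mod 4), so O_K = ℤ[√35] and disc(K) = 4d = 140.
Since gcd(761, 140) = 1 the prime 761 does not ramify.
Euler's criterion: 35^380 mod 761 = 760. Thus (35|761) = -1.
Legendre symbol -1 ⇒ 761 is inert.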